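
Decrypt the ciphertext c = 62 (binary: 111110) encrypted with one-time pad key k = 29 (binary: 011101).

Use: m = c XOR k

Step 1: XOR ciphertext with key:
  Ciphertext: 111110
  Key:        011101
  XOR:        100011
Step 2: Plaintext = 100011 = 35 in decimal.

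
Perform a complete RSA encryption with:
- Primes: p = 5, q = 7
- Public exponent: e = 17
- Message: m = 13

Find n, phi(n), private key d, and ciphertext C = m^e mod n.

Step 1: n = 5 * 7 = 35.
Step 2: phi(n) = (5-1)(7-1) = 4 * 6 = 24.
Step 3: Find d = 17^(-1) mod 24 = 17.
  Verify: 17 * 17 = 289 = 1 (mod 24).
Step 4: C = 13^17 mod 35 = 13.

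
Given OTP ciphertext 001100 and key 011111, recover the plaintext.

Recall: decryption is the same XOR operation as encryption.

Step 1: XOR ciphertext with key:
  Ciphertext: 001100
  Key:        011111
  XOR:        010011
Step 2: Plaintext = 010011 = 19 in decimal.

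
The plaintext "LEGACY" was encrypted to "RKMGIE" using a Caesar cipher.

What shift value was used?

Step 1: Compare first letters: L (position 11) -> R (position 17).
Step 2: Shift = (17 - 11) mod 26 = 6.
The shift value is 6.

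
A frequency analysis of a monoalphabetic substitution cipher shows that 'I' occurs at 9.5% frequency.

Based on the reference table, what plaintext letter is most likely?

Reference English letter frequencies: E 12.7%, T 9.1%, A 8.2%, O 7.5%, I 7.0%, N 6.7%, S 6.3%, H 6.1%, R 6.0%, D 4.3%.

Step 1: The observed frequency is 9.5%.
Step 2: Compare with English frequencies:
  E: 12.7% (difference: 3.2%)
  T: 9.1% (difference: 0.4%) <-- closest
  A: 8.2% (difference: 1.3%)
  O: 7.5% (difference: 2.0%)
  I: 7.0% (difference: 2.5%)
  N: 6.7% (difference: 2.8%)
  S: 6.3% (difference: 3.2%)
  H: 6.1% (difference: 3.4%)
  R: 6.0% (difference: 3.5%)
  D: 4.3% (difference: 5.2%)
Step 3: 'I' most likely represents 'T' (frequency 9.1%).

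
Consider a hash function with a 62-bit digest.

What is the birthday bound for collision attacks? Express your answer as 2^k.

Step 1: The birthday paradox gives collision probability ~50% after sqrt(2^n) = 2^(n/2) hashes.
Step 2: For 62-bit output: 2^(62/2) = 2^31.
Step 3: Approximately 2^31 hash computations needed.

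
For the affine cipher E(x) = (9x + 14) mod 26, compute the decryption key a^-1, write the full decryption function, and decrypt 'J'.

Step 1: Find a^-1, the modular inverse of 9 mod 26.
Step 2: We need 9 * a^-1 = 1 (mod 26).
Step 3: 9 * 3 = 27 = 1 * 26 + 1, so a^-1 = 3.
Step 4: D(y) = 3(y - 14) mod 26.
Step 5: Apply to 'J' (y = 9): D(9) = 3 * (9 - 14) mod 26 = 3 * -5 mod 26 = 11 -> 'L'.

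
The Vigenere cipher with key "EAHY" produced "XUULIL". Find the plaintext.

Step 1: Extend key: EAHYEA
Step 2: Decrypt each letter (c - k) mod 26:
  X(23) - E(4) = (23-4) mod 26 = 19 = T
  U(20) - A(0) = (20-0) mod 26 = 20 = U
  U(20) - H(7) = (20-7) mod 26 = 13 = N
  L(11) - Y(24) = (11-24) mod 26 = 13 = N
  I(8) - E(4) = (8-4) mod 26 = 4 = E
  L(11) - A(0) = (11-0) mod 26 = 11 = L
Plaintext: TUNNEL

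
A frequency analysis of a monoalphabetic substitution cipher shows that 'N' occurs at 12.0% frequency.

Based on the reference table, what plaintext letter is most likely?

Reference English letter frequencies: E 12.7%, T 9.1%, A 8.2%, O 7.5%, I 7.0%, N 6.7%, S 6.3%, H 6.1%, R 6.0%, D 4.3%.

Step 1: The observed frequency is 12.0%.
Step 2: Compare with English frequencies:
  E: 12.7% (difference: 0.7%) <-- closest
  T: 9.1% (difference: 2.9%)
  A: 8.2% (difference: 3.8%)
  O: 7.5% (difference: 4.5%)
  I: 7.0% (difference: 5.0%)
  N: 6.7% (difference: 5.3%)
  S: 6.3% (difference: 5.7%)
  H: 6.1% (difference: 5.9%)
  R: 6.0% (difference: 6.0%)
  D: 4.3% (difference: 7.7%)
Step 3: 'N' most likely represents 'E' (frequency 12.7%).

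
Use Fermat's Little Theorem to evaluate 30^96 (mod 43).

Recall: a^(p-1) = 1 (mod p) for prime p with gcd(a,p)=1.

Step 1: Since 43 is prime, by Fermat's Little Theorem: 30^42 = 1 (mod 43).
Step 2: Reduce exponent: 96 mod 42 = 12.
Step 3: So 30^96 = 30^12 (mod 43).
Step 4: 30^12 mod 43 = 41.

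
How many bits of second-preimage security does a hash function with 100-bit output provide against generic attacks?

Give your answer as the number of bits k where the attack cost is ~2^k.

Step 1: The hash has a 100-bit output.
Step 2: Second-preimage resistance means: given a specific input x, it should be infeasible to find a different y with h(y) = h(x).
With a 100-bit output, a generic search for a second preimage costs about 2^100 evaluations (each trial matches the fixed target with probability 2^-100).
Step 3: Security level = 100 bits.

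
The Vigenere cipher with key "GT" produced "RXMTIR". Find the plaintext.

Step 1: Extend key: GTGTGT
Step 2: Decrypt each letter (c - k) mod 26:
  R(17) - G(6) = (17-6) mod 26 = 11 = L
  X(23) - T(19) = (23-19) mod 26 = 4 = E
  M(12) - G(6) = (12-6) mod 26 = 6 = G
  T(19) - T(19) = (19-19) mod 26 = 0 = A
  I(8) - G(6) = (8-6) mod 26 = 2 = C
  R(17) - T(19) = (17-19) mod 26 = 24 = Y
Plaintext: LEGACY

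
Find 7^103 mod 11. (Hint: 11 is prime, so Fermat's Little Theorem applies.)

Step 1: Since 11 is prime, by Fermat's Little Theorem: 7^10 = 1 (mod 11).
Step 2: Reduce exponent: 103 mod 10 = 3.
Step 3: So 7^103 = 7^3 (mod 11).
Step 4: 7^3 mod 11 = 2.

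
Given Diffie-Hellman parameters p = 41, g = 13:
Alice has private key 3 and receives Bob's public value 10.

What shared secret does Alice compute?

Step 1: s = B^a mod p = 10^3 mod 41.
  10^1 mod 41 = 10
  10^2 mod 41 = (10 * 10) mod 41 = 18
  10^3 mod 41 = (18 * 10) mod 41 = 16
Result: shared secret = 16.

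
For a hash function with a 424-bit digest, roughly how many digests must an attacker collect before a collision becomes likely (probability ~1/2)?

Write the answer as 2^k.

Step 1: The birthday paradox gives collision probability ~50% after sqrt(2^n) = 2^(n/2) hashes.
Step 2: For 424-bit output: 2^(424/2) = 2^212.
Step 3: Approximately 2^212 hash computations needed.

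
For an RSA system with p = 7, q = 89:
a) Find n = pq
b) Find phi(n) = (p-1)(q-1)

Step 1: n = p * q = 7 * 89 = 623.
Step 2: phi(n) = (p-1)(q-1) = 6 * 88 = 528.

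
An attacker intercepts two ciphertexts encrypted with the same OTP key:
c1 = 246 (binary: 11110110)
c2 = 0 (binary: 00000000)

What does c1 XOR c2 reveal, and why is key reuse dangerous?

Step 1: c1 XOR c2 = (m1 XOR k) XOR (m2 XOR k).
Step 2: By XOR associativity/commutativity: = m1 XOR m2 XOR k XOR k = m1 XOR m2.
Step 3: 11110110 XOR 00000000 = 11110110 = 246.
Step 4: The key cancels out! An attacker learns m1 XOR m2 = 246, revealing the relationship between plaintexts.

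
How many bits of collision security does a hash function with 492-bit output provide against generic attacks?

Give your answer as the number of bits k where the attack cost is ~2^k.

Step 1: The hash has a 492-bit output.
Step 2: Collision resistance means it should be infeasible to find any x != y with h(x) = h(y).
By the birthday bound, a generic collision search succeeds after about sqrt(2^492) = 2^(492/2) = 2^246 evaluations.
Step 3: Security level = 246 bits.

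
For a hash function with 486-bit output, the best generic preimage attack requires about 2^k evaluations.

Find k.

Step 1: The hash has a 486-bit output.
Step 2: Preimage resistance means: given a digest h(x), it should be infeasible to find any input that hashes to it.
With a 486-bit output there are 2^486 possible digests, so a generic brute-force preimage search costs about 2^486 evaluations.
Step 3: Security level = 486 bits.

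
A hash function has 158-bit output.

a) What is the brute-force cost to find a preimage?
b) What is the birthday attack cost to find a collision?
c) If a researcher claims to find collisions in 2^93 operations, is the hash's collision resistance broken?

Step 1: Preimage resistance requires brute-force of 2^158 operations.
Step 2: Collision resistance (birthday bound) = 2^(158/2) = 2^79.
Step 3: The claimed attack costs 2^93 operations.
Step 4: Since 2^93 >= 2^79, the claimed attack is no faster than the generic birthday attack, so this does not break collision resistance.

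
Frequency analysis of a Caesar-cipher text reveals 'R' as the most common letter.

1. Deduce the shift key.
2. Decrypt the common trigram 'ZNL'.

Step 1: In English, 'E' is the most frequent letter (12.7%).
Step 2: The most frequent ciphertext letter is 'R' (position 17).
Step 3: Shift = (17 - 4) mod 26 = 13.
Step 4: Decrypt 'ZNL' by shifting back 13:
  Z -> M
  N -> A
  L -> Y
Step 5: 'ZNL' decrypts to 'MAY'.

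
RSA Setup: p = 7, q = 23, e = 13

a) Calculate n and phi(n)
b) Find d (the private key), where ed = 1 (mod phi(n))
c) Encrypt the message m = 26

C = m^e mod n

Step 1: n = 7 * 23 = 161.
Step 2: phi(n) = (7-1)(23-1) = 6 * 22 = 132.
Step 3: Find d = 13^(-1) mod 132 = 61.
  Verify: 13 * 61 = 793 = 1 (mod 132).
Step 4: C = 26^13 mod 161 = 124.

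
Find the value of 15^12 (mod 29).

Step 1: Compute 15^12 mod 29 step by step, reducing modulo 29 at each step.
  15^1 mod 29 = 15
  15^2 mod 29 = (15 * 15) mod 29 = 22
  15^3 mod 29 = (22 * 15) mod 29 = 11
  15^4 mod 29 = (11 * 15) mod 29 = 20
  15^5 mod 29 = (20 * 15) mod 29 = 10
  15^6 mod 29 = (10 * 15) mod 29 = 5
  15^7 mod 29 = (5 * 15) mod 29 = 17
  15^8 mod 29 = (17 * 15) mod 29 = 23
  15^9 mod 29 = (23 * 15) mod 29 = 26
  15^10 mod 29 = (26 * 15) mod 29 = 13
  15^11 mod 29 = (13 * 15) mod 29 = 21
  15^12 mod 29 = (21 * 15) mod 29 = 25
Step 2: Result = 25.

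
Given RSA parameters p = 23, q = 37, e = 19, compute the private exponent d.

Step 1: n = 23 * 37 = 851.
Step 2: phi(n) = 22 * 36 = 792.
Step 3: Find d such that 19 * d = 1 (mod 792).
Step 4: d = 19^(-1) mod 792 = 667.
Verification: 19 * 667 = 12673 = 16 * 792 + 1.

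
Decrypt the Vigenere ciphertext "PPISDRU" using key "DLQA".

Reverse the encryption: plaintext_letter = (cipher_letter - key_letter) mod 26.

Step 1: Extend key: DLQADLQ
Step 2: Decrypt each letter (c - k) mod 26:
  P(15) - D(3) = (15-3) mod 26 = 12 = M
  P(15) - L(11) = (15-11) mod 26 = 4 = E
  I(8) - Q(16) = (8-16) mod 26 = 18 = S
  S(18) - A(0) = (18-0) mod 26 = 18 = S
  D(3) - D(3) = (3-3) mod 26 = 0 = A
  R(17) - L(11) = (17-11) mod 26 = 6 = G
  U(20) - Q(16) = (20-16) mod 26 = 4 = E
Plaintext: MESSAGE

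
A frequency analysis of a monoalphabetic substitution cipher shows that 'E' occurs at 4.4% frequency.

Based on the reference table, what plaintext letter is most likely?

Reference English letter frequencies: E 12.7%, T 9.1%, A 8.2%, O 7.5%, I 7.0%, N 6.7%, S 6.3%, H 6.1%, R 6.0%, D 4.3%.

Step 1: The observed frequency is 4.4%.
Step 2: Compare with English frequencies:
  E: 12.7% (difference: 8.3%)
  T: 9.1% (difference: 4.7%)
  A: 8.2% (difference: 3.8%)
  O: 7.5% (difference: 3.1%)
  I: 7.0% (difference: 2.6%)
  N: 6.7% (difference: 2.3%)
  S: 6.3% (difference: 1.9%)
  H: 6.1% (difference: 1.7%)
  R: 6.0% (difference: 1.6%)
  D: 4.3% (difference: 0.1%) <-- closest
Step 3: 'E' most likely represents 'D' (frequency 4.3%).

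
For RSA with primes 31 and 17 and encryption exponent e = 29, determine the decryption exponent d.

Step 1: n = 31 * 17 = 527.
Step 2: phi(n) = 30 * 16 = 480.
Step 3: Find d such that 29 * d = 1 (mod 480).
Step 4: d = 29^(-1) mod 480 = 149.
Verification: 29 * 149 = 4321 = 9 * 480 + 1.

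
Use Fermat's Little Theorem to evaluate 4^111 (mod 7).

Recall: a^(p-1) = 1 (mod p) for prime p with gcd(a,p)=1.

Step 1: Since 7 is prime, by Fermat's Little Theorem: 4^6 = 1 (mod 7).
Step 2: Reduce exponent: 111 mod 6 = 3.
Step 3: So 4^111 = 4^3 (mod 7).
Step 4: 4^3 mod 7 = 1.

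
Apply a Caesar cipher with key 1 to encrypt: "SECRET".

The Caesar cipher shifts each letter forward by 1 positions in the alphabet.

Step 1: For each letter, shift forward by 1 positions (mod 26).
  S (position 18) -> position (18+1) mod 26 = 19 -> T
  E (position 4) -> position (4+1) mod 26 = 5 -> F
  C (position 2) -> position (2+1) mod 26 = 3 -> D
  R (position 17) -> position (17+1) mod 26 = 18 -> S
  E (position 4) -> position (4+1) mod 26 = 5 -> F
  T (position 19) -> position (19+1) mod 26 = 20 -> U
Result: TFDSFU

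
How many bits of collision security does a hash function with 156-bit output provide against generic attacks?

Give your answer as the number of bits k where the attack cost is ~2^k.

Step 1: The hash has a 156-bit output.
Step 2: Collision resistance means it should be infeasible to find any x != y with h(x) = h(y).
By the birthday bound, a generic collision search succeeds after about sqrt(2^156) = 2^(156/2) = 2^78 evaluations.
Step 3: Security level = 78 bits.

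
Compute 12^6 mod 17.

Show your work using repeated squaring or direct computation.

Step 1: Compute 12^6 mod 17 step by step, reducing modulo 17 at each step.
  12^1 mod 17 = 12
  12^2 mod 17 = (12 * 12) mod 17 = 8
  12^3 mod 17 = (8 * 12) mod 17 = 11
  12^4 mod 17 = (11 * 12) mod 17 = 13
  12^5 mod 17 = (13 * 12) mod 17 = 3
  12^6 mod 17 = (3 * 12) mod 17 = 2
Step 2: Result = 2.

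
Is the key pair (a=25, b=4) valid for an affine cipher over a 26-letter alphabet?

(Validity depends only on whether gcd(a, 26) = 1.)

Step 1: Compute gcd(25, 26).
Step 2: gcd(25, 26) = 1.
Since gcd = 1, 25 is coprime with 26, so it is a valid key.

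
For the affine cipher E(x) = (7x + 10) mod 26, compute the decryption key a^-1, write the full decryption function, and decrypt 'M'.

Step 1: Find a^-1, the modular inverse of 7 mod 26.
Step 2: We need 7 * a^-1 = 1 (mod 26).
Step 3: 7 * 15 = 105 = 4 * 26 + 1, so a^-1 = 15.
Step 4: D(y) = 15(y - 10) mod 26.
Step 5: Apply to 'M' (y = 12): D(12) = 15 * (12 - 10) mod 26 = 15 * 2 mod 26 = 4 -> 'E'.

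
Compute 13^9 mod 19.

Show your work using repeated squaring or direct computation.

Step 1: Compute 13^9 mod 19 step by step, reducing modulo 19 at each step.
  13^1 mod 19 = 13
  13^2 mod 19 = (13 * 13) mod 19 = 17
  13^3 mod 19 = (17 * 13) mod 19 = 12
  13^4 mod 19 = (12 * 13) mod 19 = 4
  13^5 mod 19 = (4 * 13) mod 19 = 14
  13^6 mod 19 = (14 * 13) mod 19 = 11
  13^7 mod 19 = (11 * 13) mod 19 = 10
  13^8 mod 19 = (10 * 13) mod 19 = 16
  13^9 mod 19 = (16 * 13) mod 19 = 18
Step 2: Result = 18.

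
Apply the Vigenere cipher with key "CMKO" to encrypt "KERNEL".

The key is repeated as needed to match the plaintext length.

Step 1: Repeat key to match plaintext length:
  Plaintext: KERNEL
  Key:       CMKOCM
Step 2: Encrypt each letter:
  K(10) + C(2) = (10+2) mod 26 = 12 = M
  E(4) + M(12) = (4+12) mod 26 = 16 = Q
  R(17) + K(10) = (17+10) mod 26 = 1 = B
  N(13) + O(14) = (13+14) mod 26 = 1 = B
  E(4) + C(2) = (4+2) mod 26 = 6 = G
  L(11) + M(12) = (11+12) mod 26 = 23 = X
Ciphertext: MQBBGX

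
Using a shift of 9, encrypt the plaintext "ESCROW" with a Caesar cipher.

Step 1: For each letter, shift forward by 9 positions (mod 26).
  E (position 4) -> position (4+9) mod 26 = 13 -> N
  S (position 18) -> position (18+9) mod 26 = 1 -> B
  C (position 2) -> position (2+9) mod 26 = 11 -> L
  R (position 17) -> position (17+9) mod 26 = 0 -> A
  O (position 14) -> position (14+9) mod 26 = 23 -> X
  W (position 22) -> position (22+9) mod 26 = 5 -> F
Result: NBLAXF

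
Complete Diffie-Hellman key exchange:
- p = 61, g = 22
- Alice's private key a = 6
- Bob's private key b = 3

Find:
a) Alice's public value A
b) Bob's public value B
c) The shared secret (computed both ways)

Step 1: A = g^a mod p = 22^6 mod 61 = 58.
Step 2: B = g^b mod p = 22^3 mod 61 = 34.
Step 3: Alice computes s = B^a mod p = 34^6 mod 61 = 34.
Step 4: Bob computes s = A^b mod p = 58^3 mod 61 = 34.
Both sides agree: shared secret = 34.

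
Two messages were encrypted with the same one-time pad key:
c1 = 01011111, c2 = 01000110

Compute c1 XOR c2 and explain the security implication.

Step 1: c1 XOR c2 = (m1 XOR k) XOR (m2 XOR k).
Step 2: By XOR associativity/commutativity: = m1 XOR m2 XOR k XOR k = m1 XOR m2.
Step 3: 01011111 XOR 01000110 = 00011001 = 25.
Step 4: The key cancels out! An attacker learns m1 XOR m2 = 25, revealing the relationship between plaintexts.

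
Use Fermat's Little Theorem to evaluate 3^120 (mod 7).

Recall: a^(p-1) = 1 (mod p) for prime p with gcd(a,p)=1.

Step 1: Since 7 is prime, by Fermat's Little Theorem: 3^6 = 1 (mod 7).
Step 2: Reduce exponent: 120 mod 6 = 0.
Step 3: So 3^120 = 3^0 (mod 7).
Step 4: 3^0 mod 7 = 1.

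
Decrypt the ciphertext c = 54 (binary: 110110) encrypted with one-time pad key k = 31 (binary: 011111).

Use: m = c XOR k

Step 1: XOR ciphertext with key:
  Ciphertext: 110110
  Key:        011111
  XOR:        101001
Step 2: Plaintext = 101001 = 41 in decimal.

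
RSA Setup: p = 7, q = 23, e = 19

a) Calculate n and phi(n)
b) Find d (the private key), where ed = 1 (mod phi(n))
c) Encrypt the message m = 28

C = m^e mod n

Step 1: n = 7 * 23 = 161.
Step 2: phi(n) = (7-1)(23-1) = 6 * 22 = 132.
Step 3: Find d = 19^(-1) mod 132 = 7.
  Verify: 19 * 7 = 133 = 1 (mod 132).
Step 4: C = 28^19 mod 161 = 7.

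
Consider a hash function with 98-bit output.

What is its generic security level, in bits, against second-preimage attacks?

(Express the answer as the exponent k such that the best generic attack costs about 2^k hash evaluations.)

Step 1: The hash has a 98-bit output.
Step 2: Second-preimage resistance means: given a specific input x, it should be infeasible to find a different y with h(y) = h(x).
With a 98-bit output, a generic search for a second preimage costs about 2^98 evaluations (each trial matches the fixed target with probability 2^-98).
Step 3: Security level = 98 bits.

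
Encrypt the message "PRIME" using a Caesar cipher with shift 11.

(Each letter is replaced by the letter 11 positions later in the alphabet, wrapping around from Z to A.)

Step 1: For each letter, shift forward by 11 positions (mod 26).
  P (position 15) -> position (15+11) mod 26 = 0 -> A
  R (position 17) -> position (17+11) mod 26 = 2 -> C
  I (position 8) -> position (8+11) mod 26 = 19 -> T
  M (position 12) -> position (12+11) mod 26 = 23 -> X
  E (position 4) -> position (4+11) mod 26 = 15 -> P
Result: ACTXP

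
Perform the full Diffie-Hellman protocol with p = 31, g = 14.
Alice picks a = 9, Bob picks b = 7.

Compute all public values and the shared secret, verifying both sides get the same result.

Step 1: A = g^a mod p = 14^9 mod 31 = 4.
Step 2: B = g^b mod p = 14^7 mod 31 = 19.
Step 3: Alice computes s = B^a mod p = 19^9 mod 31 = 16.
Step 4: Bob computes s = A^b mod p = 4^7 mod 31 = 16.
Both sides agree: shared secret = 16.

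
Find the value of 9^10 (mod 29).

Step 1: Compute 9^10 mod 29 step by step, reducing modulo 29 at each step.
  9^1 mod 29 = 9
  9^2 mod 29 = (9 * 9) mod 29 = 23
  9^3 mod 29 = (23 * 9) mod 29 = 4
  9^4 mod 29 = (4 * 9) mod 29 = 7
  9^5 mod 29 = (7 * 9) mod 29 = 5
  9^6 mod 29 = (5 * 9) mod 29 = 16
  9^7 mod 29 = (16 * 9) mod 29 = 28
  9^8 mod 29 = (28 * 9) mod 29 = 20
  9^9 mod 29 = (20 * 9) mod 29 = 6
  9^10 mod 29 = (6 * 9) mod 29 = 25
Step 2: Result = 25.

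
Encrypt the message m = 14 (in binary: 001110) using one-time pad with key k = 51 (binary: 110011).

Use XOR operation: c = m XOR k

Step 1: Write out the XOR operation bit by bit:
  Message: 001110
  Key:     110011
  XOR:     111101
Step 2: Convert to decimal: 111101 = 61.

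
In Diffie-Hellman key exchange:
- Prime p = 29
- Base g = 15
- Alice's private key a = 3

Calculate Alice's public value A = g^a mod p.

Step 1: A = g^a mod p = 15^3 mod 29.
  15^1 mod 29 = 15
  15^2 mod 29 = (15 * 15) mod 29 = 22
  15^3 mod 29 = (22 * 15) mod 29 = 11
Result: A = 11.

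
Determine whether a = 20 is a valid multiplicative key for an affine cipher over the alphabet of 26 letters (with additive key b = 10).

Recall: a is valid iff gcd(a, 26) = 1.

Step 1: Compute gcd(20, 26).
Step 2: gcd(20, 26) = 2.
Since gcd = 2 != 1, 20 shares a common factor with 26, so it cannot be used.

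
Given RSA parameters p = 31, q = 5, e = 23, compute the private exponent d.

Step 1: n = 31 * 5 = 155.
Step 2: phi(n) = 30 * 4 = 120.
Step 3: Find d such that 23 * d = 1 (mod 120).
Step 4: d = 23^(-1) mod 120 = 47.
Verification: 23 * 47 = 1081 = 9 * 120 + 1.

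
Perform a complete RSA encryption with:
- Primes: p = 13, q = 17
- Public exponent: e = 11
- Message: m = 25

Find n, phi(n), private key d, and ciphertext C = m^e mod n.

Step 1: n = 13 * 17 = 221.
Step 2: phi(n) = (13-1)(17-1) = 12 * 16 = 192.
Step 3: Find d = 11^(-1) mod 192 = 35.
  Verify: 11 * 35 = 385 = 1 (mod 192).
Step 4: C = 25^11 mod 221 = 155.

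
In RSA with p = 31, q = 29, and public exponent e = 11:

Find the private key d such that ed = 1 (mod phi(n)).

Step 1: n = 31 * 29 = 899.
Step 2: phi(n) = 30 * 28 = 840.
Step 3: Find d such that 11 * d = 1 (mod 840).
Step 4: d = 11^(-1) mod 840 = 611.
Verification: 11 * 611 = 6721 = 8 * 840 + 1.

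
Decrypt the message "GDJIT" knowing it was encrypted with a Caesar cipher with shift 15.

Step 1: Reverse the shift by subtracting 15 from each letter position.
  G (position 6) -> position (6-15) mod 26 = 17 -> R
  D (position 3) -> position (3-15) mod 26 = 14 -> O
  J (position 9) -> position (9-15) mod 26 = 20 -> U
  I (position 8) -> position (8-15) mod 26 = 19 -> T
  T (position 19) -> position (19-15) mod 26 = 4 -> E
Decrypted message: ROUTE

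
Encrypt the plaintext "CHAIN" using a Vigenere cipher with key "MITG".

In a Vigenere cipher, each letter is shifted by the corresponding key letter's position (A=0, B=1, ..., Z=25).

Step 1: Repeat key to match plaintext length:
  Plaintext: CHAIN
  Key:       MITGM
Step 2: Encrypt each letter:
  C(2) + M(12) = (2+12) mod 26 = 14 = O
  H(7) + I(8) = (7+8) mod 26 = 15 = P
  A(0) + T(19) = (0+19) mod 26 = 19 = T
  I(8) + G(6) = (8+6) mod 26 = 14 = O
  N(13) + M(12) = (13+12) mod 26 = 25 = Z
Ciphertext: OPTOZ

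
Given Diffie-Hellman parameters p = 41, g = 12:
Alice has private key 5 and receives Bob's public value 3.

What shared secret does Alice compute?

Step 1: s = B^a mod p = 3^5 mod 41.
  3^1 mod 41 = 3
  3^2 mod 41 = (3 * 3) mod 41 = 9
  3^3 mod 41 = (9 * 3) mod 41 = 27
  3^4 mod 41 = (27 * 3) mod 41 = 40
  3^5 mod 41 = (40 * 3) mod 41 = 38
Result: shared secret = 38.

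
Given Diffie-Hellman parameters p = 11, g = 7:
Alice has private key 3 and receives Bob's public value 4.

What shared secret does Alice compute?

Step 1: s = B^a mod p = 4^3 mod 11.
  4^1 mod 11 = 4
  4^2 mod 11 = (4 * 4) mod 11 = 5
  4^3 mod 11 = (5 * 4) mod 11 = 9
Result: shared secret = 9.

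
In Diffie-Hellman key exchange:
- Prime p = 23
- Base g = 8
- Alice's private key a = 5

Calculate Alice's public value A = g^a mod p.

Step 1: A = g^a mod p = 8^5 mod 23.
  8^1 mod 23 = 8
  8^2 mod 23 = (8 * 8) mod 23 = 18
  8^3 mod 23 = (18 * 8) mod 23 = 6
  8^4 mod 23 = (6 * 8) mod 23 = 2
  8^5 mod 23 = (2 * 8) mod 23 = 16
Result: A = 16.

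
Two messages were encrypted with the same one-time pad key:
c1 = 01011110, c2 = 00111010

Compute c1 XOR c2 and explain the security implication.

Step 1: c1 XOR c2 = (m1 XOR k) XOR (m2 XOR k).
Step 2: By XOR associativity/commutativity: = m1 XOR m2 XOR k XOR k = m1 XOR m2.
Step 3: 01011110 XOR 00111010 = 01100100 = 100.
Step 4: The key cancels out! An attacker learns m1 XOR m2 = 100, revealing the relationship between plaintexts.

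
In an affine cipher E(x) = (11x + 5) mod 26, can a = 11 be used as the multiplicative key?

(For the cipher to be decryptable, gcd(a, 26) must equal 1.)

Step 1: Compute gcd(11, 26).
Step 2: gcd(11, 26) = 1.
Since gcd = 1, 11 is coprime with 26, so it is a valid key.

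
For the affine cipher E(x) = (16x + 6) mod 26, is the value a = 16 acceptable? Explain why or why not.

Step 1: Compute gcd(16, 26).
Step 2: gcd(16, 26) = 2.
Since gcd = 2 != 1, 16 shares a common factor with 26, so it cannot be used.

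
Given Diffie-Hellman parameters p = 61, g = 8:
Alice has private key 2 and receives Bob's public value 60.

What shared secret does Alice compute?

Step 1: s = B^a mod p = 60^2 mod 61.
  60^1 mod 61 = 60
  60^2 mod 61 = (60 * 60) mod 61 = 1
Result: shared secret = 1.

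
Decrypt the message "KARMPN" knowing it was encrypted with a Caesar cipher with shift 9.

Step 1: Reverse the shift by subtracting 9 from each letter position.
  K (position 10) -> position (10-9) mod 26 = 1 -> B
  A (position 0) -> position (0-9) mod 26 = 17 -> R
  R (position 17) -> position (17-9) mod 26 = 8 -> I
  M (position 12) -> position (12-9) mod 26 = 3 -> D
  P (position 15) -> position (15-9) mod 26 = 6 -> G
  N (position 13) -> position (13-9) mod 26 = 4 -> E
Decrypted message: BRIDGE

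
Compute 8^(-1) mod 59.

Step 1: We need x such that 8 * x = 1 (mod 59).
Step 2: Using the extended Euclidean algorithm or trial:
  8 * 37 = 296 = 5 * 59 + 1.
Step 3: Since 296 mod 59 = 1, the inverse is x = 37.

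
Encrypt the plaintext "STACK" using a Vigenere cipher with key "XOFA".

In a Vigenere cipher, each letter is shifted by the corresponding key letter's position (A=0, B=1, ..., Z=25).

Step 1: Repeat key to match plaintext length:
  Plaintext: STACK
  Key:       XOFAX
Step 2: Encrypt each letter:
  S(18) + X(23) = (18+23) mod 26 = 15 = P
  T(19) + O(14) = (19+14) mod 26 = 7 = H
  A(0) + F(5) = (0+5) mod 26 = 5 = F
  C(2) + A(0) = (2+0) mod 26 = 2 = C
  K(10) + X(23) = (10+23) mod 26 = 7 = H
Ciphertext: PHFCH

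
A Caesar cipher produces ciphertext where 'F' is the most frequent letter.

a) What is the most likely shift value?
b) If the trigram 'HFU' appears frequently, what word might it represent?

Step 1: In English, 'E' is the most frequent letter (12.7%).
Step 2: The most frequent ciphertext letter is 'F' (position 5).
Step 3: Shift = (5 - 4) mod 26 = 1.
Step 4: Decrypt 'HFU' by shifting back 1:
  H -> G
  F -> E
  U -> T
Step 5: 'HFU' decrypts to 'GET'.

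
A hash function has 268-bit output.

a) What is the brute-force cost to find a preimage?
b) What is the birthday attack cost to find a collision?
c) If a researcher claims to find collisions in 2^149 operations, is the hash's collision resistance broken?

Step 1: Preimage resistance requires brute-force of 2^268 operations.
Step 2: Collision resistance (birthday bound) = 2^(268/2) = 2^134.
Step 3: The claimed attack costs 2^149 operations.
Step 4: Since 2^149 >= 2^134, the claimed attack is no faster than the generic birthday attack, so this does not break collision resistance.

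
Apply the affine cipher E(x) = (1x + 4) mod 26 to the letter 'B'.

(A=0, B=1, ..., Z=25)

Step 1: Convert 'B' to number: x = 1.
Step 2: E(1) = (1 * 1 + 4) mod 26 = 5 mod 26 = 5.
Step 3: Convert 5 back to letter: F.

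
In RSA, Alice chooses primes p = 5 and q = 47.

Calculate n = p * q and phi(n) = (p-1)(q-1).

Step 1: n = p * q = 5 * 47 = 235.
Step 2: phi(n) = (p-1)(q-1) = 4 * 46 = 184.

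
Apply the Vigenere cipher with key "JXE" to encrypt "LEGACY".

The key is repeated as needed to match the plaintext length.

Step 1: Repeat key to match plaintext length:
  Plaintext: LEGACY
  Key:       JXEJXE
Step 2: Encrypt each letter:
  L(11) + J(9) = (11+9) mod 26 = 20 = U
  E(4) + X(23) = (4+23) mod 26 = 1 = B
  G(6) + E(4) = (6+4) mod 26 = 10 = K
  A(0) + J(9) = (0+9) mod 26 = 9 = J
  C(2) + X(23) = (2+23) mod 26 = 25 = Z
  Y(24) + E(4) = (24+4) mod 26 = 2 = C
Ciphertext: UBKJZC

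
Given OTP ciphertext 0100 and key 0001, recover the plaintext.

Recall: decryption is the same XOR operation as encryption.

Step 1: XOR ciphertext with key:
  Ciphertext: 0100
  Key:        0001
  XOR:        0101
Step 2: Plaintext = 0101 = 5 in decimal.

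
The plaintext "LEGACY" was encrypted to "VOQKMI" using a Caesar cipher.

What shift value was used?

Step 1: Compare first letters: L (position 11) -> V (position 21).
Step 2: Shift = (21 - 11) mod 26 = 10.
The shift value is 10.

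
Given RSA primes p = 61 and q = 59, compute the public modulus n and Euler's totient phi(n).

Step 1: n = p * q = 61 * 59 = 3599.
Step 2: phi(n) = (p-1)(q-1) = 60 * 58 = 3480.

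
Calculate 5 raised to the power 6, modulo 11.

Step 1: Compute 5^6 mod 11 step by step, reducing modulo 11 at each step.
  5^1 mod 11 = 5
  5^2 mod 11 = (5 * 5) mod 11 = 3
  5^3 mod 11 = (3 * 5) mod 11 = 4
  5^4 mod 11 = (4 * 5) mod 11 = 9
  5^5 mod 11 = (9 * 5) mod 11 = 1
  5^6 mod 11 = (1 * 5) mod 11 = 5
Step 2: Result = 5.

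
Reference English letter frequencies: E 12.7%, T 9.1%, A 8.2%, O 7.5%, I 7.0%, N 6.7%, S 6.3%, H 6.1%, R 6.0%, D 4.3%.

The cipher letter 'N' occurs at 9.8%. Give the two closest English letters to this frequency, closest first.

Step 1: Observed frequency of 'N' is 9.8%.
Step 2: Compute distances to each reference frequency and sort:
  T (9.1%): difference = 0.7% <-- BEST
  A (8.2%): difference = 1.6% <-- RUNNER-UP
  O (7.5%): difference = 2.3%
  I (7.0%): difference = 2.8%
  E (12.7%): difference = 2.9%
Step 3: Most likely is 'T' (9.1%, diff 0.7%); second most likely is 'A' (8.2%, diff 1.6%).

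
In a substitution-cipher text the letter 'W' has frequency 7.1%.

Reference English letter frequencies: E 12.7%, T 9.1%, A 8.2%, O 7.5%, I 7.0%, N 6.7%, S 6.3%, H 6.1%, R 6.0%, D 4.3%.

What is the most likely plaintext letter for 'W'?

Step 1: The observed frequency is 7.1%.
Step 2: Compare with English frequencies:
  E: 12.7% (difference: 5.6%)
  T: 9.1% (difference: 2.0%)
  A: 8.2% (difference: 1.1%)
  O: 7.5% (difference: 0.4%)
  I: 7.0% (difference: 0.1%) <-- closest
  N: 6.7% (difference: 0.4%)
  S: 6.3% (difference: 0.8%)
  H: 6.1% (difference: 1.0%)
  R: 6.0% (difference: 1.1%)
  D: 4.3% (difference: 2.8%)
Step 3: 'W' most likely represents 'I' (frequency 7.0%).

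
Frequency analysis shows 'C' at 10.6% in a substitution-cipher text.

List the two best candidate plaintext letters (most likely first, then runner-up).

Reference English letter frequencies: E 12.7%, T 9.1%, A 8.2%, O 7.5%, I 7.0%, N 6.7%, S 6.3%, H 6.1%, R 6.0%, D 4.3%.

Step 1: Observed frequency of 'C' is 10.6%.
Step 2: Compute distances to each reference frequency and sort:
  T (9.1%): difference = 1.5% <-- BEST
  E (12.7%): difference = 2.1% <-- RUNNER-UP
  A (8.2%): difference = 2.4%
  O (7.5%): difference = 3.1%
  I (7.0%): difference = 3.6%
Step 3: Most likely is 'T' (9.1%, diff 1.5%); second most likely is 'E' (12.7%, diff 2.1%).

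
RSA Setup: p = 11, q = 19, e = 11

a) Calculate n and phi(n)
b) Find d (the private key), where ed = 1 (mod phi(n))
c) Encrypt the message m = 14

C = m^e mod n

Step 1: n = 11 * 19 = 209.
Step 2: phi(n) = (11-1)(19-1) = 10 * 18 = 180.
Step 3: Find d = 11^(-1) mod 180 = 131.
  Verify: 11 * 131 = 1441 = 1 (mod 180).
Step 4: C = 14^11 mod 209 = 146.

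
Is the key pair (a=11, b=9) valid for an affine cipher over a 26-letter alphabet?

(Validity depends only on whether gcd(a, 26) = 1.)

Step 1: Compute gcd(11, 26).
Step 2: gcd(11, 26) = 1.
Since gcd = 1, 11 is coprime with 26, so it is a valid key.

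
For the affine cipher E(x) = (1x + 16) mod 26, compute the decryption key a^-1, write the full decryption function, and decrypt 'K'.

Step 1: Find a^-1, the modular inverse of 1 mod 26.
Step 2: We need 1 * a^-1 = 1 (mod 26).
Step 3: 1 * 1 = 1 = 0 * 26 + 1, so a^-1 = 1.
Step 4: D(y) = 1(y - 16) mod 26.
Step 5: Apply to 'K' (y = 10): D(10) = 1 * (10 - 16) mod 26 = 1 * -6 mod 26 = 20 -> 'U'.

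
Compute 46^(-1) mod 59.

Step 1: We need x such that 46 * x = 1 (mod 59).
Step 2: Using the extended Euclidean algorithm or trial:
  46 * 9 = 414 = 7 * 59 + 1.
Step 3: Since 414 mod 59 = 1, the inverse is x = 9.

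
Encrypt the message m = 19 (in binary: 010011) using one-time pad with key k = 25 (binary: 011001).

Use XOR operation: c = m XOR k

Step 1: Write out the XOR operation bit by bit:
  Message: 010011
  Key:     011001
  XOR:     001010
Step 2: Convert to decimal: 001010 = 10.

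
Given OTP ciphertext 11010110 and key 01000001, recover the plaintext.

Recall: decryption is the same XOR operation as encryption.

Step 1: XOR ciphertext with key:
  Ciphertext: 11010110
  Key:        01000001
  XOR:        10010111
Step 2: Plaintext = 10010111 = 151 in decimal.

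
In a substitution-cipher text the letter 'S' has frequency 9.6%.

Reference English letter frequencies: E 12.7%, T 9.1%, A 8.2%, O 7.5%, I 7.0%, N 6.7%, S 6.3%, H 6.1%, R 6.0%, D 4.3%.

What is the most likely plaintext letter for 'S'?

Step 1: The observed frequency is 9.6%.
Step 2: Compare with English frequencies:
  E: 12.7% (difference: 3.1%)
  T: 9.1% (difference: 0.5%) <-- closest
  A: 8.2% (difference: 1.4%)
  O: 7.5% (difference: 2.1%)
  I: 7.0% (difference: 2.6%)
  N: 6.7% (difference: 2.9%)
  S: 6.3% (difference: 3.3%)
  H: 6.1% (difference: 3.5%)
  R: 6.0% (difference: 3.6%)
  D: 4.3% (difference: 5.3%)
Step 3: 'S' most likely represents 'T' (frequency 9.1%).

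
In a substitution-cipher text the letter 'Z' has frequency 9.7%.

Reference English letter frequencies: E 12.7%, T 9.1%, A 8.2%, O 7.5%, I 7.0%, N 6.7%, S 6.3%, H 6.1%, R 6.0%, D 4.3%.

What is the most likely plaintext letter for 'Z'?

Step 1: The observed frequency is 9.7%.
Step 2: Compare with English frequencies:
  E: 12.7% (difference: 3.0%)
  T: 9.1% (difference: 0.6%) <-- closest
  A: 8.2% (difference: 1.5%)
  O: 7.5% (difference: 2.2%)
  I: 7.0% (difference: 2.7%)
  N: 6.7% (difference: 3.0%)
  S: 6.3% (difference: 3.4%)
  H: 6.1% (difference: 3.6%)
  R: 6.0% (difference: 3.7%)
  D: 4.3% (difference: 5.4%)
Step 3: 'Z' most likely represents 'T' (frequency 9.1%).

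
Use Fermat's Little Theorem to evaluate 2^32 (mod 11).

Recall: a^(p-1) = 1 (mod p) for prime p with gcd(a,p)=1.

Step 1: Since 11 is prime, by Fermat's Little Theorem: 2^10 = 1 (mod 11).
Step 2: Reduce exponent: 32 mod 10 = 2.
Step 3: So 2^32 = 2^2 (mod 11).
Step 4: 2^2 mod 11 = 4.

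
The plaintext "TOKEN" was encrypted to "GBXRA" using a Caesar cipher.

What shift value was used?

Step 1: Compare first letters: T (position 19) -> G (position 6).
Step 2: Shift = (6 - 19) mod 26 = 13.
The shift value is 13.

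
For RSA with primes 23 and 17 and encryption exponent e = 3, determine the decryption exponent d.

Step 1: n = 23 * 17 = 391.
Step 2: phi(n) = 22 * 16 = 352.
Step 3: Find d such that 3 * d = 1 (mod 352).
Step 4: d = 3^(-1) mod 352 = 235.
Verification: 3 * 235 = 705 = 2 * 352 + 1.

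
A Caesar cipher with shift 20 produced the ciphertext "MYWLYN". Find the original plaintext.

Step 1: Reverse the shift by subtracting 20 from each letter position.
  M (position 12) -> position (12-20) mod 26 = 18 -> S
  Y (position 24) -> position (24-20) mod 26 = 4 -> E
  W (position 22) -> position (22-20) mod 26 = 2 -> C
  L (position 11) -> position (11-20) mod 26 = 17 -> R
  Y (position 24) -> position (24-20) mod 26 = 4 -> E
  N (position 13) -> position (13-20) mod 26 = 19 -> T
Decrypted message: SECRET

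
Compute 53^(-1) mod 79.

Step 1: We need x such that 53 * x = 1 (mod 79).
Step 2: Using the extended Euclidean algorithm or trial:
  53 * 3 = 159 = 2 * 79 + 1.
Step 3: Since 159 mod 79 = 1, the inverse is x = 3.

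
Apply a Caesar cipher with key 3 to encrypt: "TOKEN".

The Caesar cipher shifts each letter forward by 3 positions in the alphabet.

Step 1: For each letter, shift forward by 3 positions (mod 26).
  T (position 19) -> position (19+3) mod 26 = 22 -> W
  O (position 14) -> position (14+3) mod 26 = 17 -> R
  K (position 10) -> position (10+3) mod 26 = 13 -> N
  E (position 4) -> position (4+3) mod 26 = 7 -> H
  N (position 13) -> position (13+3) mod 26 = 16 -> Q
Result: WRNHQ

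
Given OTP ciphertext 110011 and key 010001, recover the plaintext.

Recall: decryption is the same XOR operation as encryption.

Step 1: XOR ciphertext with key:
  Ciphertext: 110011
  Key:        010001
  XOR:        100010
Step 2: Plaintext = 100010 = 34 in decimal.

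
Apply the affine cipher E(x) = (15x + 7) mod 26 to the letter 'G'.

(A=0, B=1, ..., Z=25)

Step 1: Convert 'G' to number: x = 6.
Step 2: E(6) = (15 * 6 + 7) mod 26 = 97 mod 26 = 19.
Step 3: Convert 19 back to letter: T.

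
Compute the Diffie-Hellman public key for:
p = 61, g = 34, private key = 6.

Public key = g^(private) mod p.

Step 1: A = g^a mod p = 34^6 mod 61.
  34^1 mod 61 = 34
  34^2 mod 61 = (34 * 34) mod 61 = 58
  34^3 mod 61 = (58 * 34) mod 61 = 20
  34^4 mod 61 = (20 * 34) mod 61 = 9
  34^5 mod 61 = (9 * 34) mod 61 = 1
  34^6 mod 61 = (1 * 34) mod 61 = 34
Result: A = 34.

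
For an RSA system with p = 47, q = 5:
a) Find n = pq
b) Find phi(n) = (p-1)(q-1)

Step 1: n = p * q = 47 * 5 = 235.
Step 2: phi(n) = (p-1)(q-1) = 46 * 4 = 184.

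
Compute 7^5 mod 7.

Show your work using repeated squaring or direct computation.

Step 1: Compute 7^5 mod 7 step by step, reducing modulo 7 at each step.
  7^1 mod 7 = 0
  7^2 mod 7 = (0 * 7) mod 7 = 0
  7^3 mod 7 = (0 * 7) mod 7 = 0
  7^4 mod 7 = (0 * 7) mod 7 = 0
  7^5 mod 7 = (0 * 7) mod 7 = 0
Step 2: Result = 0.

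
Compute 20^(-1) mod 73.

Step 1: We need x such that 20 * x = 1 (mod 73).
Step 2: Using the extended Euclidean algorithm or trial:
  20 * 11 = 220 = 3 * 73 + 1.
Step 3: Since 220 mod 73 = 1, the inverse is x = 11.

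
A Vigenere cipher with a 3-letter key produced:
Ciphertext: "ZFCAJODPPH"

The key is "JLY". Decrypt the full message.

Step 1: Key 'JLY' has length 3. Extended key: JLYJLYJLYJ
Step 2: Decrypt each position:
  Z(25) - J(9) = 16 = Q
  F(5) - L(11) = 20 = U
  C(2) - Y(24) = 4 = E
  A(0) - J(9) = 17 = R
  J(9) - L(11) = 24 = Y
  O(14) - Y(24) = 16 = Q
  D(3) - J(9) = 20 = U
  P(15) - L(11) = 4 = E
  P(15) - Y(24) = 17 = R
  H(7) - J(9) = 24 = Y
Plaintext: QUERYQUERY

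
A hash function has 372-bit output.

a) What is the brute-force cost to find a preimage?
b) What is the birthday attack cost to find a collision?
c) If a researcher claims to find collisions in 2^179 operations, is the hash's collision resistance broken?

Step 1: Preimage resistance requires brute-force of 2^372 operations.
Step 2: Collision resistance (birthday bound) = 2^(372/2) = 2^186.
Step 3: The claimed attack costs 2^179 operations.
Step 4: Since 2^179 < 2^186, the claimed attack beats the generic birthday bound, so collision resistance is broken.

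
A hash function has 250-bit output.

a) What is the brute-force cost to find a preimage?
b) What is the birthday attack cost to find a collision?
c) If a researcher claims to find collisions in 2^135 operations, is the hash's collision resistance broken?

Step 1: Preimage resistance requires brute-force of 2^250 operations.
Step 2: Collision resistance (birthday bound) = 2^(250/2) = 2^125.
Step 3: The claimed attack costs 2^135 operations.
Step 4: Since 2^135 >= 2^125, the claimed attack is no faster than the generic birthday attack, so this does not break collision resistance.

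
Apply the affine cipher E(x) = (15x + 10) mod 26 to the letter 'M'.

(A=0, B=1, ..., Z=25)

Step 1: Convert 'M' to number: x = 12.
Step 2: E(12) = (15 * 12 + 10) mod 26 = 190 mod 26 = 8.
Step 3: Convert 8 back to letter: I.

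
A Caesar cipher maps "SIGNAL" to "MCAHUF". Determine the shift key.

Step 1: Compare first letters: S (position 18) -> M (position 12).
Step 2: Shift = (12 - 18) mod 26 = 20.
The shift value is 20.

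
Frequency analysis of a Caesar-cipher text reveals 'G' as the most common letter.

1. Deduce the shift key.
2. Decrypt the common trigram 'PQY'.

Step 1: In English, 'E' is the most frequent letter (12.7%).
Step 2: The most frequent ciphertext letter is 'G' (position 6).
Step 3: Shift = (6 - 4) mod 26 = 2.
Step 4: Decrypt 'PQY' by shifting back 2:
  P -> N
  Q -> O
  Y -> W
Step 5: 'PQY' decrypts to 'NOW'.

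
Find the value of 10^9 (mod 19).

Step 1: Compute 10^9 mod 19 step by step, reducing modulo 19 at each step.
  10^1 mod 19 = 10
  10^2 mod 19 = (10 * 10) mod 19 = 5
  10^3 mod 19 = (5 * 10) mod 19 = 12
  10^4 mod 19 = (12 * 10) mod 19 = 6
  10^5 mod 19 = (6 * 10) mod 19 = 3
  10^6 mod 19 = (3 * 10) mod 19 = 11
  10^7 mod 19 = (11 * 10) mod 19 = 15
  10^8 mod 19 = (15 * 10) mod 19 = 17
  10^9 mod 19 = (17 * 10) mod 19 = 18
Step 2: Result = 18.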